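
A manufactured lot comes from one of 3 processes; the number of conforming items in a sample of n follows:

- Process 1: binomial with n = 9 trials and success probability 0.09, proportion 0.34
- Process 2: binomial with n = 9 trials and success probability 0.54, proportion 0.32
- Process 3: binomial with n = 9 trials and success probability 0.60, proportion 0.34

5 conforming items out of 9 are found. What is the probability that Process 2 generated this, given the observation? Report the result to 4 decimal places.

The responsibility of component k is w_k f_k(x) divided by Σ_j w_j f_j(x).
Evaluate each component's likelihood at the observed value:
  L_1 = C(9,5)·0.09^5·0.91^4 = 126·5.9049e-06·0.68575 = 0.00051021
  L_2 = C(9,5)·0.54^5·0.46^4 = 126·0.0459165·0.0447746 = 0.259042
  L_3 = C(9,5)·0.60^5·0.40^4 = 126·0.07776·0.0256 = 0.250823
Multiply by the mixture weights:
  w_1·L_1 = 0.34 × 0.00051021 = 0.000173471
  w_2·L_2 = 0.32 × 0.259042 = 0.0828935
  w_3·L_3 = 0.34 × 0.250823 = 0.0852797
Evidence: 0.000173471 + 0.0828935 + 0.0852797 = 0.168347
P(Process 2 | the observation) ≈ 0.4924

0.4924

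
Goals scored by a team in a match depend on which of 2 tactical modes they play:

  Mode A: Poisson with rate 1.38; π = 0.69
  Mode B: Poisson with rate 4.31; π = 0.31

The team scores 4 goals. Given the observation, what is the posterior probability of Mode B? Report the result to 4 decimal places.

0.6954

Apply Bayes' rule: the posterior for each component is proportional to its prior times its likelihood at x.
Component likelihoods at x = 4 goals:
  p_A = e^(−1.38)·1.38^4/4! = 0.0380171
  p_B = e^(−4.31)·4.31^4/4! = 0.193147
Prior × likelihood for each component:
  w_A·p_A = 0.69 × 0.0380171 = 0.0262318
  w_B·p_B = 0.31 × 0.193147 = 0.0598757
Marginal: 0.0262318 + 0.0598757 = 0.0861074
So the posterior for Mode B is 0.0598757 / 0.0861074 ≈ 0.6954.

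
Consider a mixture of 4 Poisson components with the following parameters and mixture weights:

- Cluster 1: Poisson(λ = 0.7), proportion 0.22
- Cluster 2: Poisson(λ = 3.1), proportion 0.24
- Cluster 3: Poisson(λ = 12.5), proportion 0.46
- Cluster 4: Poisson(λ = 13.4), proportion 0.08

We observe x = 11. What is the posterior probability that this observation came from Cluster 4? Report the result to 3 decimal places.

0.132

Apply Bayes' rule: the posterior for each component is proportional to its prior times its likelihood at x.
Evaluate each component's likelihood at the observed value:
  f_1 = e^(−0.7)·0.7^11/11! = 2.4599e-10
  f_2 = e^(−3.1)·3.1^11/11! = 0.000286754
  f_3 = e^(−12.5)·12.5^11/11! = 0.108686
  f_4 = e^(−13.4)·13.4^11/11! = 0.0949404
Multiply by the mixture weights:
  w_1·f_1 = 0.22 × 2.4599e-10 = 5.41177e-11
  w_2·f_2 = 0.24 × 0.000286754 = 6.8821e-05
  w_3·f_3 = 0.46 × 0.108686 = 0.0499955
  w_4·f_4 = 0.08 × 0.0949404 = 0.00759523
Evidence: 5.41177e-11 + 6.8821e-05 + 0.0499955 + 0.00759523 = 0.0576596
Responsibility of Cluster 4: 0.00759523 / 0.0576596 ≈ 0.132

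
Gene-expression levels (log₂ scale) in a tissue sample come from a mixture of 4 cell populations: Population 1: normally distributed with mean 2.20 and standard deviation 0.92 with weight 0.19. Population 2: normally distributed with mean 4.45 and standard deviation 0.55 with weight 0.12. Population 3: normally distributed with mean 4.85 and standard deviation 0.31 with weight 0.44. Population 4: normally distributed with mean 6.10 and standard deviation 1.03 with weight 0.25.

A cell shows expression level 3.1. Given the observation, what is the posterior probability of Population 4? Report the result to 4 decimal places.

Apply Bayes' rule: the posterior for each component is proportional to its prior times its likelihood at x.
Normal densities:
  f_1 = 0.268728
  f_2 = 0.0356681
  f_3 = 1.54715e-07
  f_4 = 0.00557101
Prior × likelihood for each component:
  π_1·f_1 = 0.19 × 0.268728 = 0.0510584
  π_2·f_2 = 0.12 × 0.0356681 = 0.00428017
  π_3·f_3 = 0.44 × 1.54715e-07 = 6.80748e-08
  π_4·f_4 = 0.25 × 0.00557101 = 0.00139275
Sum: 0.0510584 + 0.00428017 + 6.80748e-08 + 0.00139275 = 0.0567314
Responsibility of Population 4: 0.00139275 / 0.0567314 ≈ 0.0245

0.0245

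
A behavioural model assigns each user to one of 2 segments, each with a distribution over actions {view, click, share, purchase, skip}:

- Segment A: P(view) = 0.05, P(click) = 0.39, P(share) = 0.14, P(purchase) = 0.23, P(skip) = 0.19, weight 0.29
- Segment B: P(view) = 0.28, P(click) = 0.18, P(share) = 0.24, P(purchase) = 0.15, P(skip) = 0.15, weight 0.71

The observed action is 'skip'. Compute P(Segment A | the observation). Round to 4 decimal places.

0.3410

The responsibility of component k is π_k f_k(x) divided by Σ_j π_j f_j(x).
Evaluate each component's likelihood at the observed value:
  p_A = 0.19
  p_B = 0.15
Weight by the priors:
  π_A·p_A = 0.29 × 0.19 = 0.0551
  π_B·p_B = 0.71 × 0.15 = 0.1065
Denominator: 0.0551 + 0.1065 = 0.1616
P(Segment A | data) ≈ 0.3410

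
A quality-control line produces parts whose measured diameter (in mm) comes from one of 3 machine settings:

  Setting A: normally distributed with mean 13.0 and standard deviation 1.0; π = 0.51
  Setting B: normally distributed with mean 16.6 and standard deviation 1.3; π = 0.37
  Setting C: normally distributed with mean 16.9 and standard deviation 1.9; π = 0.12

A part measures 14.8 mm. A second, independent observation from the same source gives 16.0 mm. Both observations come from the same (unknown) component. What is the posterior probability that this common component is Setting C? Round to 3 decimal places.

Posterior ∝ prior × likelihood, so P(k | x) ∝ π_k f_k(x); normalise over all components.
Since both observations come from the same component, the likelihood for component k is f_k(x₁)·f_k(x₂).
  L_A = [0.0789502] × [0.00443185] = 0.000349895
  L_B = [0.117669] × [0.275874] = 0.0324617
  L_C = [0.113996] × [0.187687] = 0.0213955
Multiply by the mixture weights:
  π_A·L_A = 0.51 × 0.000349895 = 0.000178447
  π_B·L_B = 0.37 × 0.0324617 = 0.0120108
  π_C·L_C = 0.12 × 0.0213955 = 0.00256746
Marginal: 0.000178447 + 0.0120108 + 0.00256746 = 0.0147567
P(Setting C | data) ≈ 0.174

0.174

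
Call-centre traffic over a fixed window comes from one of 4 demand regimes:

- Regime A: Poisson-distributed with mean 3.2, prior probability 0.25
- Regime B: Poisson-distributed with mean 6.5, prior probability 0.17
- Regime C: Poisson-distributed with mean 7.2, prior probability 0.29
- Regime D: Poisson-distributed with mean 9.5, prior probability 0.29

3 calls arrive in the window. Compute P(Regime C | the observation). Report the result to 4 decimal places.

0.1605

Apply Bayes' rule: the posterior for each component is proportional to its prior times its likelihood at x.
Evaluate each component's likelihood at the observed value:
  L_A = e^(−3.2)·3.2^3/3! = 0.222616
  L_B = e^(−6.5)·6.5^3/3! = 0.0688137
  L_C = e^(−7.2)·7.2^3/3! = 0.0464436
  L_D = e^(−9.5)·9.5^3/3! = 0.010696
Prior × likelihood for each component:
  P(Z=A)·L_A = 0.25 × 0.222616 = 0.055654
  P(Z=B)·L_B = 0.17 × 0.0688137 = 0.0116983
  P(Z=C)·L_C = 0.29 × 0.0464436 = 0.0134686
  P(Z=D)·L_D = 0.29 × 0.010696 = 0.00310184
Evidence: 0.055654 + 0.0116983 + 0.0134686 + 0.00310184 = 0.0839228
P(Regime C | 3 calls) ≈ 0.1605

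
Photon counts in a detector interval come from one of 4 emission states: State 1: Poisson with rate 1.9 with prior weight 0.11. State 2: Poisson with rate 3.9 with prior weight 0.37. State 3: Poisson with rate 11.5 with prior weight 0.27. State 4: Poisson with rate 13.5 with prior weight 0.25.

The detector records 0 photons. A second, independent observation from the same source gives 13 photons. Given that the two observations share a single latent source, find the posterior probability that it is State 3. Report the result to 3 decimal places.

0.184

By Bayes' theorem, P(k | x) = w_k f_k(x) / Σ_j w_j f_j(x).
Since both observations come from the same component, the likelihood for component k is f_k(x₁)·f_k(x₂).
  p_1 = [0.149569] × [1.01008e-07] = 1.51077e-08
  p_2 = [0.0202419] × [0.000156968] = 3.17733e-06
  p_3 = [1.01301e-05] × [0.100093] = 1.01395e-06
  p_4 = [1.37096e-06] × [0.108914] = 1.49316e-07
Multiply by the mixture weights:
  w_1·p_1 = 0.11 × 1.51077e-08 = 1.66184e-09
  w_2·p_2 = 0.37 × 3.17733e-06 = 1.17561e-06
  w_3·p_3 = 0.27 × 1.01395e-06 = 2.73768e-07
  w_4·p_4 = 0.25 × 1.49316e-07 = 3.73291e-08
Marginal: 1.66184e-09 + 1.17561e-06 + 2.73768e-07 + 3.73291e-08 = 1.48837e-06
P(State 3 | x₁, x₂) ≈ 0.184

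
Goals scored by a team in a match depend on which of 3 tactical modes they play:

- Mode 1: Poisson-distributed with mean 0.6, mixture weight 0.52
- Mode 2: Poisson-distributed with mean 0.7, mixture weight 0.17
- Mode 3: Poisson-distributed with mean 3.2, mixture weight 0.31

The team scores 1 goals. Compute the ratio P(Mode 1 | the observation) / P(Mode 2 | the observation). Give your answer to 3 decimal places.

2.898

Only the two components matter; the odds are (π_i f_i(x)) / (π_j f_j(x)).
Evaluate each component's likelihood at the observed value:
  p_1 = 0.329287
  p_2 = 0.34761
  p_3 = 0.130439
0.171229 / 0.0590937 ≈ 2.898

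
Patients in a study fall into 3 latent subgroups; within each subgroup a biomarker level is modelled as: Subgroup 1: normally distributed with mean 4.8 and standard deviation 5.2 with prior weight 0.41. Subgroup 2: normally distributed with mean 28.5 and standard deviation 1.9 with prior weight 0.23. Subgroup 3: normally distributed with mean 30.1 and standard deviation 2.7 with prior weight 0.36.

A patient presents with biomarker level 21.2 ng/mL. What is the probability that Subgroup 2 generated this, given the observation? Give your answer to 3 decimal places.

By Bayes' theorem, P(k | x) = π_k f_k(x) / Σ_j π_j f_j(x).
Component likelihoods at x = 21.2 ng/mL:
  f_1 = (1/(5.2·√(2π)))·exp(−(21.2−4.8)²/(2·5.2²)) = 0.076720·exp(-4.97337) = 0.000530882
  f_2 = (1/(1.9·√(2π)))·exp(−(21.2−28.5)²/(2·1.9²)) = 0.209970·exp(-7.38089) = 0.000130821
  f_3 = (1/(2.7·√(2π)))·exp(−(21.2−30.1)²/(2·2.7²)) = 0.147756·exp(-5.43278) = 0.00064583
Weight by the priors:
  π_1·f_1 = 0.41 × 0.000530882 = 0.000217662
  π_2·f_2 = 0.23 × 0.000130821 = 3.00889e-05
  π_3·f_3 = 0.36 × 0.00064583 = 0.000232499
Denominator: 0.000217662 + 3.00889e-05 + 0.000232499 = 0.000480249
P(Subgroup 2 | x) ≈ 0.063

0.063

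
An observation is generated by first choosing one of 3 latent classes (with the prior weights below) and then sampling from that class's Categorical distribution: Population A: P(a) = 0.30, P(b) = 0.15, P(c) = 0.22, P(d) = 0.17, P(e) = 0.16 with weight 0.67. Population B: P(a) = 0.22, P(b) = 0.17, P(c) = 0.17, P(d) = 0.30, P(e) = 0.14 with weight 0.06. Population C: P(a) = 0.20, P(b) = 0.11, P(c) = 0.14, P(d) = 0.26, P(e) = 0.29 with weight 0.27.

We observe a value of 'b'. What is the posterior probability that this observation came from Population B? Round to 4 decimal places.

Apply Bayes' rule: the posterior for each component is proportional to its prior times its likelihood at x.
Component likelihoods at x = 'b':
  L_A = P(b | comp) = 0.15
  L_B = P(b | comp) = 0.17
  L_C = P(b | comp) = 0.11
Weight by the priors:
  π_A·L_A = 0.67 × 0.15 = 0.1005
  π_B·L_B = 0.06 × 0.17 = 0.0102
  π_C·L_C = 0.27 × 0.11 = 0.0297
Evidence: 0.1005 + 0.0102 + 0.0297 = 0.1404
P(Population B | data) = 0.0102 / 0.1404 ≈ 0.0726

0.0726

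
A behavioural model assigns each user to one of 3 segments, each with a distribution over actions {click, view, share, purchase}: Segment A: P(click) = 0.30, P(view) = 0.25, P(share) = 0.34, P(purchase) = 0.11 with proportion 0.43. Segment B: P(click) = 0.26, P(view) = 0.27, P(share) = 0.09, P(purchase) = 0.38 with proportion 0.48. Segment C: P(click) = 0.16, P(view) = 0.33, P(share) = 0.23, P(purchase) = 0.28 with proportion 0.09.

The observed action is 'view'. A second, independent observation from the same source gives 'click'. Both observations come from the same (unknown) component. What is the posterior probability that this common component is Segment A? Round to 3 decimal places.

The responsibility of component k is w_k f_k(x) divided by Σ_j w_j f_j(x).
Since both observations come from the same component, the likelihood for component k is f_k(x₁)·f_k(x₂).
  L_A = [P(view | comp) = 0.25] × [0.3] = 0.075
  L_B = [P(view | comp) = 0.27] × [0.26] = 0.0702
  L_C = [P(view | comp) = 0.33] × [0.16] = 0.0528
Prior × likelihood for each component:
  w_A·L_A = 0.43 × 0.075 = 0.03225
  w_B·L_B = 0.48 × 0.0702 = 0.033696
  w_C·L_C = 0.09 × 0.0528 = 0.004752
Denominator: 0.03225 + 0.033696 + 0.004752 = 0.070698
So the posterior for Segment A is 0.03225 / 0.070698 ≈ 0.456.

0.456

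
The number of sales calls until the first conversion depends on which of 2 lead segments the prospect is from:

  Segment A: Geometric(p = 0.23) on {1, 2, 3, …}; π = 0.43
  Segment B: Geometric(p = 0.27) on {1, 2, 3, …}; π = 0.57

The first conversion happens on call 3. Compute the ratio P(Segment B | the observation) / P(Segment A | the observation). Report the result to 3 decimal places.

1.399

Since P(k|x) ∝ w_k f_k(x), the posterior odds are w_i f_i(x) / (w_j f_j(x)).
Component likelihoods at x = 3:
  p_A = 0.23·(1−0.23)^2 = 0.23·0.5929 = 0.136367
  p_B = 0.27·(1−0.27)^2 = 0.27·0.5329 = 0.143883
Posterior odds = (w_B·p_B) / (w_A·p_A) = (0.57·0.143883) / (0.43·0.136367) = 0.0820133 / 0.0586378 ≈ 1.399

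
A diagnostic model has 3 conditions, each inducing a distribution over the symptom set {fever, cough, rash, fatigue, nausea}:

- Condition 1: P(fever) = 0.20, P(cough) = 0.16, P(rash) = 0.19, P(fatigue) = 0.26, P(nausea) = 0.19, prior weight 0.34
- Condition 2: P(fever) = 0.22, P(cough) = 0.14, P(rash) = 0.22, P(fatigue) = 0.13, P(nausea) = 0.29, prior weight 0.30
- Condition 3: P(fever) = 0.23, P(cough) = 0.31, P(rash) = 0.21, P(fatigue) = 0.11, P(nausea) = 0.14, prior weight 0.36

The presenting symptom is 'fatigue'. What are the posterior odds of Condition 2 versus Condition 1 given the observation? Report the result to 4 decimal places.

The posterior odds equal the prior odds times the likelihood ratio: (π_i/π_j)·(f_i(x)/f_j(x)).
Evaluate each component's likelihood at the observed value:
  p_1 = P(fatigue | comp) = 0.26
  p_2 = P(fatigue | comp) = 0.13
  p_3 = P(fatigue | comp) = 0.11
Posterior odds = (π_2·p_2) / (π_1·p_1) = (0.30·0.13) / (0.34·0.26) = 0.039 / 0.0884 ≈ 0.4412

0.4412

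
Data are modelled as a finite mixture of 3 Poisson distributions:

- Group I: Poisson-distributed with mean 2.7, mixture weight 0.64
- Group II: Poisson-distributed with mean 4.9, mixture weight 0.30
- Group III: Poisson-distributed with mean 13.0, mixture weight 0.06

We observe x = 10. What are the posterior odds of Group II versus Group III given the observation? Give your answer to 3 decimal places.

Since P(k|x) ∝ P(Z=k) f_k(x), the posterior odds are P(Z=i) f_i(x) / (P(Z=j) f_j(x)).
Poisson probabilities:
  f_I = 0.000381311
  f_II = 0.016374
  f_III = 0.0858702
Odds = (0.30/0.06) × (0.016374/0.0858702) = 5 × 0.190683 ≈ 0.953

0.953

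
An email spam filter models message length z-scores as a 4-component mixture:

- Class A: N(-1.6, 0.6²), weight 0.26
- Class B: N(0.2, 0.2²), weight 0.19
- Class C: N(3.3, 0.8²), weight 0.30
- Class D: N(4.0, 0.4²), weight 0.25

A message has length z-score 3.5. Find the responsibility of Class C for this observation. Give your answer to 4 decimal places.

0.5595

Apply Bayes' rule: the posterior for each component is proportional to its prior times its likelihood at x.
Component likelihoods at x = 3.5:
  f_A = (1/(0.6·√(2π)))·exp(−(3.5−-1.6)²/(2·0.6²)) = 0.664904·exp(-36.12500) = 1.36104e-16
  f_B = (1/(0.2·√(2π)))·exp(−(3.5−0.2)²/(2·0.2²)) = 1.994711·exp(-136.12500) = 1.51895e-59
  f_C = (1/(0.8·√(2π)))·exp(−(3.5−3.3)²/(2·0.8²)) = 0.498678·exp(-0.03125) = 0.483335
  f_D = (1/(0.4·√(2π)))·exp(−(3.5−4.0)²/(2·0.4²)) = 0.997356·exp(-0.78125) = 0.456623
Unnormalised posteriors:
  P(Z=A)·f_A = 0.26 × 1.36104e-16 = 3.5387e-17
  P(Z=B)·f_B = 0.19 × 1.51895e-59 = 2.88601e-60
  P(Z=C)·f_C = 0.30 × 0.483335 = 0.145001
  P(Z=D)·f_D = 0.25 × 0.456623 = 0.114156
Normaliser: 3.5387e-17 + 2.88601e-60 + 0.145001 + 0.114156 = 0.259156
P(Class C | the observation) = 0.145001 / 0.259156 ≈ 0.5595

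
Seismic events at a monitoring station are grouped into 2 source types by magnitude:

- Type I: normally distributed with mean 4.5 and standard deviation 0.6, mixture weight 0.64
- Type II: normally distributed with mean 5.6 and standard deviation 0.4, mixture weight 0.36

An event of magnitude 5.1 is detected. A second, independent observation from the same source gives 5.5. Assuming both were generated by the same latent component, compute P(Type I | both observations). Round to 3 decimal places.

Posterior ∝ prior × likelihood, so P(k | x) ∝ π_k f_k(x); normalise over all components.
Since both observations come from the same component, the likelihood for component k is f_k(x₁)·f_k(x₂).
  p_I = [0.403285] × [0.165795] = 0.0668627
  p_II = [0.456623] × [0.96667] = 0.441404
Prior × likelihood for each component:
  π_I·p_I = 0.64 × 0.0668627 = 0.0427921
  π_II·p_II = 0.36 × 0.441404 = 0.158905
Normaliser: 0.0427921 + 0.158905 = 0.201697
So the posterior for Type I is 0.0427921 / 0.201697 ≈ 0.212.

0.212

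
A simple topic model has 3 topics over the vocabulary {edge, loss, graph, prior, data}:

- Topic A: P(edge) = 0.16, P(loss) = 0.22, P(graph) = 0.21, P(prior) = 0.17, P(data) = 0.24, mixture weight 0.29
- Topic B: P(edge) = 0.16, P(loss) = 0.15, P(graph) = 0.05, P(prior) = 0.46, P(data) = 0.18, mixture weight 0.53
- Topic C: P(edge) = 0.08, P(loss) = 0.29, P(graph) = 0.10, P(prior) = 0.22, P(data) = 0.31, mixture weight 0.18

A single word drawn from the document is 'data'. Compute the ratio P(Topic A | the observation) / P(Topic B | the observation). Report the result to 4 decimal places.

0.7296

Posterior odds = (π_i f_i(x)) / (π_j f_j(x)); the normalising sum cancels.
Evaluate each component's likelihood at the observed value:
  L_A = 0.24
  L_B = 0.18
  L_C = 0.31
Posterior odds = (π_A·L_A) / (π_B·L_B) = (0.29·0.24) / (0.53·0.18) = 0.0696 / 0.0954 ≈ 0.7296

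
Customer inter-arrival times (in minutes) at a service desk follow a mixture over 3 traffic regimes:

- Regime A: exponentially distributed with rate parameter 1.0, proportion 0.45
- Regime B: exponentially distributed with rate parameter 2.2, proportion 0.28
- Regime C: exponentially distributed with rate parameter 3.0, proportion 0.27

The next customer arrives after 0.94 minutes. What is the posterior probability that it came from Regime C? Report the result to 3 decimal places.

0.160

The responsibility of component k is π_k f_k(x) divided by Σ_j π_j f_j(x).
Component likelihoods at x = 0.94 minutes:
  L_A = 0.390628
  L_B = 0.278164
  L_C = 0.178818
Multiply by the mixture weights:
  π_A·L_A = 0.45 × 0.390628 = 0.175783
  π_B·L_B = 0.28 × 0.278164 = 0.0778861
  π_C·L_C = 0.27 × 0.178818 = 0.0482808
Denominator: 0.175783 + 0.0778861 + 0.0482808 = 0.301949
P(Regime C | 0.94 minutes) = 0.0482808 / 0.301949 ≈ 0.160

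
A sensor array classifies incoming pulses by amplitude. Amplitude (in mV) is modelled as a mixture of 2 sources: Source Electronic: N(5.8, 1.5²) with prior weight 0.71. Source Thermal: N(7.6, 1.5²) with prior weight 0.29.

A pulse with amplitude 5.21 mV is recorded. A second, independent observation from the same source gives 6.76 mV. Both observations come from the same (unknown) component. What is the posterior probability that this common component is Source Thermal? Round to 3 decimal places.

The responsibility of component k is π_k f_k(x) divided by Σ_j π_j f_j(x).
Since both observations come from the same component, the likelihood for component k is f_k(x₁)·f_k(x₂).
  L_Electronic = [(1/(1.5·√(2π)))·exp(−(5.21−5.8)²/(2·1.5²)) = 0.265962·exp(-0.07736) = 0.246164] × [0.216708] = 0.0533457
  L_Thermal = [(1/(1.5·√(2π)))·exp(−(5.21−7.6)²/(2·1.5²)) = 0.265962·exp(-1.26936) = 0.0747386] × [0.227364] = 0.0169928
Unnormalised posteriors:
  π_Electronic·L_Electronic = 0.71 × 0.0533457 = 0.0378754
  π_Thermal·L_Thermal = 0.29 × 0.0169928 = 0.00492793
Evidence: 0.0378754 + 0.00492793 = 0.0428033
P(Source Thermal | x) = 0.00492793 / 0.0428033 ≈ 0.115

0.115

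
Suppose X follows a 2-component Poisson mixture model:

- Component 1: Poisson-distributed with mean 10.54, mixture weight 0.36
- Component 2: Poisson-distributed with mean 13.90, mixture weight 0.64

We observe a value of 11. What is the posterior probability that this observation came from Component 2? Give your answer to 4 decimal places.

P(component k | x) = π_k·f_k(x) / marginal(x), where marginal(x) = Σ_j π_j·f_j(x).
Component likelihoods at x = 11:
  p_1 = 0.118203
  p_2 = 0.0861616
Prior × likelihood for each component:
  π_1·p_1 = 0.36 × 0.118203 = 0.0425529
  π_2·p_2 = 0.64 × 0.0861616 = 0.0551434
Normaliser: 0.0425529 + 0.0551434 = 0.0976964
So the posterior for Component 2 is 0.0551434 / 0.0976964 ≈ 0.5644.

0.5644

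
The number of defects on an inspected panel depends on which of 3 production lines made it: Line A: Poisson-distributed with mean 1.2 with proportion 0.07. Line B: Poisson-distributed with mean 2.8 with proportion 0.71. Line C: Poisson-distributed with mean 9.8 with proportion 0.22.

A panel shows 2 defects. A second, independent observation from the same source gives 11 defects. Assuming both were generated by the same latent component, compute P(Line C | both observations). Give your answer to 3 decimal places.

P(component k | x) = P(Z=k)·f_k(x) / marginal(x), where marginal(x) = Σ_j P(Z=j)·f_j(x).
Since both observations come from the same component, the likelihood for component k is f_k(x₁)·f_k(x₂).
  f_A = [0.21686] × [5.60641e-08] = 1.2158e-08
  f_B = [0.238375] × [0.000126345] = 3.01175e-05
  f_C = [0.00266279] × [0.111236] = 0.000296198
Multiply by the mixture weights:
  P(Z=A)·f_A = 0.07 × 1.2158e-08 = 8.51063e-10
  P(Z=B)·f_B = 0.71 × 3.01175e-05 = 2.13835e-05
  P(Z=C)·f_C = 0.22 × 0.000296198 = 6.51635e-05
Evidence: 8.51063e-10 + 2.13835e-05 + 6.51635e-05 = 8.65478e-05
So the posterior for Line C is 6.51635e-05 / 8.65478e-05 ≈ 0.753.

0.753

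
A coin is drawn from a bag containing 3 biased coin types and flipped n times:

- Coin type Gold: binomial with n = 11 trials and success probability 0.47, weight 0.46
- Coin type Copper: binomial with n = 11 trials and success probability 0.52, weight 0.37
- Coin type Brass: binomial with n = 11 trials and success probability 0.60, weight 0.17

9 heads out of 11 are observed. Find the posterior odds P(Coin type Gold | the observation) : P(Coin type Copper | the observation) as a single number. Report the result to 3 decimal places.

Since P(k|x) ∝ w_k f_k(x), the posterior odds are w_i f_i(x) / (w_j f_j(x)).
Component likelihoods at x = 9 heads out of 11:
  f_Gold = C(11,9)·0.47^9·0.53^2 = 55·0.00111913·0.2809 = 0.01729
  f_Copper = C(11,9)·0.52^9·0.48^2 = 55·0.00277991·0.2304 = 0.035227
  f_Brass = C(11,9)·0.60^9·0.40^2 = 55·0.0100777·0.16 = 0.0886837
0.0079534 / 0.013034 ≈ 0.610

0.610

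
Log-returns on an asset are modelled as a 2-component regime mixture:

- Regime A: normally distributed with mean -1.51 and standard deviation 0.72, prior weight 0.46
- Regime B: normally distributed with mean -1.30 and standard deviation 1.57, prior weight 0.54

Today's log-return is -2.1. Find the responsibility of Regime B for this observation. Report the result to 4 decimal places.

The responsibility of component k is π_k f_k(x) divided by Σ_j π_j f_j(x).
Component likelihoods at x = -2.1:
  f_A = 0.396064
  f_B = 0.223167
Multiply by the mixture weights:
  π_A·f_A = 0.46 × 0.396064 = 0.18219
  π_B·f_B = 0.54 × 0.223167 = 0.12051
Sum: 0.18219 + 0.12051 = 0.302699
Responsibility of Regime B: 0.12051 / 0.302699 ≈ 0.3981

0.3981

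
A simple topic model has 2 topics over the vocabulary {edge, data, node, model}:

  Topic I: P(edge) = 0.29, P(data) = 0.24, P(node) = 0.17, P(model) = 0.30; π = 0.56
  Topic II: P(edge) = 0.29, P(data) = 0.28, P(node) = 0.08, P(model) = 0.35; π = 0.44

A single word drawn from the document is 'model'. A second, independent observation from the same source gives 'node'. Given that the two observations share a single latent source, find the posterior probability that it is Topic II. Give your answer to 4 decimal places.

0.3014

The responsibility of component k is π_k f_k(x) divided by Σ_j π_j f_j(x).
Since both observations come from the same component, the likelihood for component k is f_k(x₁)·f_k(x₂).
  L_I = [P(model | comp) = 0.30] × [0.17] = 0.051
  L_II = [P(model | comp) = 0.35] × [0.08] = 0.028
Prior × likelihood for each component:
  π_I·L_I = 0.56 × 0.051 = 0.02856
  π_II·L_II = 0.44 × 0.028 = 0.01232
Marginal: 0.02856 + 0.01232 = 0.04088
So the posterior for Topic II is 0.01232 / 0.04088 ≈ 0.3014.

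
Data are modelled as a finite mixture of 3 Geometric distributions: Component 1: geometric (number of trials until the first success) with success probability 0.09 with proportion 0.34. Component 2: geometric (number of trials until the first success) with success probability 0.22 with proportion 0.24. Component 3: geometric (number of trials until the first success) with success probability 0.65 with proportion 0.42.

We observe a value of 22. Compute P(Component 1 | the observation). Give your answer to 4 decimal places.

By Bayes' theorem, P(k | x) = π_k f_k(x) / Σ_j π_j f_j(x).
Evaluate each component's likelihood at the observed value:
  p_1 = 0.09·(1−0.09)^21 = 0.09·0.137997 = 0.0124197
  p_2 = 0.22·(1−0.22)^21 = 0.22·0.00541984 = 0.00119237
  p_3 = 0.65·(1−0.65)^21 = 0.65·2.66335e-10 = 1.73118e-10
Weight by the priors:
  π_1·p_1 = 0.34 × 0.0124197 = 0.0042227
  π_2·p_2 = 0.24 × 0.00119237 = 0.000286168
  π_3·p_3 = 0.42 × 1.73118e-10 = 7.27096e-11
Evidence: 0.0042227 + 0.000286168 + 7.27096e-11 = 0.00450887
Responsibility of Component 1: 0.0042227 / 0.00450887 ≈ 0.9365

0.9365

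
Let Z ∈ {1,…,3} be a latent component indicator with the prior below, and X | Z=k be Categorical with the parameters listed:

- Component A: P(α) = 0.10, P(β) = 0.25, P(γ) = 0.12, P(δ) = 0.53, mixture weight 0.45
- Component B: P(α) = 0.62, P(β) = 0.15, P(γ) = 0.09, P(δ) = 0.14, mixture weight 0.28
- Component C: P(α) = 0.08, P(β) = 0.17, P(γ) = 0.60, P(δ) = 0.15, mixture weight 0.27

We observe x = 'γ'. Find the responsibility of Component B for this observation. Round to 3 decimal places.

0.104

Apply Bayes' rule: the posterior for each component is proportional to its prior times its likelihood at x.
Component likelihoods at x = 'γ':
  p_A = P(γ | comp) = 0.12
  p_B = P(γ | comp) = 0.09
  p_C = P(γ | comp) = 0.60
Prior × likelihood for each component:
  P(Z=A)·p_A = 0.45 × 0.12 = 0.054
  P(Z=B)·p_B = 0.28 × 0.09 = 0.0252
  P(Z=C)·p_C = 0.27 × 0.6 = 0.162
Sum: 0.054 + 0.0252 + 0.162 = 0.2412
P(Component B | 'γ') = 0.0252 / 0.2412 ≈ 0.104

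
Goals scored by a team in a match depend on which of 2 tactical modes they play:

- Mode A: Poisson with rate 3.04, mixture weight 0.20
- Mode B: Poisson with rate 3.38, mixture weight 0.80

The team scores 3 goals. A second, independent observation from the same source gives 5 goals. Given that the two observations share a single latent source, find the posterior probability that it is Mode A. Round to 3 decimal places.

0.174

Posterior ∝ prior × likelihood, so P(k | x) ∝ π_k f_k(x); normalise over all components.
Since both observations come from the same component, the likelihood for component k is f_k(x₁)·f_k(x₂).
  p_A = [e^(−3.04)·3.04^3/3! = 0.223983] × [0.103498] = 0.0231817
  p_B = [e^(−3.38)·3.38^3/3! = 0.219121] × [0.125166] = 0.0274265
Weight by the priors:
  π_A·p_A = 0.20 × 0.0231817 = 0.00463634
  π_B·p_B = 0.80 × 0.0274265 = 0.0219412
Normaliser: 0.00463634 + 0.0219412 = 0.0265775
P(Mode A | data) = 0.00463634 / 0.0265775 ≈ 0.174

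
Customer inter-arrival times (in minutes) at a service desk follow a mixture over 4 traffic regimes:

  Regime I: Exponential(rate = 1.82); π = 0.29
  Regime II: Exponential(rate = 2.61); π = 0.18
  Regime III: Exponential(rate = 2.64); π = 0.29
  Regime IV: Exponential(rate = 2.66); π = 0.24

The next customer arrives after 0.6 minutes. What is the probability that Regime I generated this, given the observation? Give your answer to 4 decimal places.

By Bayes' theorem, P(k | x) = π_k f_k(x) / Σ_j π_j f_j(x).
Component likelihoods at x = 0.6 minutes:
  L_I = 1.82·e^(−1.82·0.6) = 1.82·e^(−1.0920) = 0.610691
  L_II = 2.61·e^(−2.61·0.6) = 2.61·e^(−1.5660) = 0.545174
  L_III = 2.64·e^(−2.64·0.6) = 2.64·e^(−1.5840) = 0.541604
  L_IV = 2.66·e^(−2.66·0.6) = 2.66·e^(−1.5960) = 0.539197
Unnormalised posteriors:
  π_I·L_I = 0.29 × 0.610691 = 0.177101
  π_II·L_II = 0.18 × 0.545174 = 0.0981314
  π_III·L_III = 0.29 × 0.541604 = 0.157065
  π_IV·L_IV = 0.24 × 0.539197 = 0.129407
Normaliser: 0.177101 + 0.0981314 + 0.157065 + 0.129407 = 0.561704
P(Regime I | 0.6 minutes) ≈ 0.3153

0.3153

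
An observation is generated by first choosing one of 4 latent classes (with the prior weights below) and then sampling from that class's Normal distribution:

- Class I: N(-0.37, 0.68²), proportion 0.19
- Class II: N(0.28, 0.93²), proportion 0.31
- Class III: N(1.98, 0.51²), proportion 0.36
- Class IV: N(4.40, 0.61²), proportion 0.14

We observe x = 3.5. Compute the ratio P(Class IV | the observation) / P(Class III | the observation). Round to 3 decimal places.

9.295

Posterior odds = (π_i f_i(x)) / (π_j f_j(x)); the normalising sum cancels.
Normal densities:
  L_I = 5.43392e-08
  L_II = 0.00106972
  L_III = 0.00921463
  L_IV = 0.220235
0.0308329 / 0.00331727 ≈ 9.295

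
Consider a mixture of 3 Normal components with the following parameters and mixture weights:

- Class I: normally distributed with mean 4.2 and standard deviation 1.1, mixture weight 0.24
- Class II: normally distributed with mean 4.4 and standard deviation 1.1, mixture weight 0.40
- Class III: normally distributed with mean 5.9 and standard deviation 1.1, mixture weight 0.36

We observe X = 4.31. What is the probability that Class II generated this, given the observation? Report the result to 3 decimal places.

0.522

Posterior ∝ prior × likelihood, so P(k | x) ∝ w_k f_k(x); normalise over all components.
Component likelihoods at x = 4.31:
  L_I = (1/(1.1·√(2π)))·exp(−(4.31−4.2)²/(2·1.1²)) = 0.362675·exp(-0.00500) = 0.360866
  L_II = (1/(1.1·√(2π)))·exp(−(4.31−4.4)²/(2·1.1²)) = 0.362675·exp(-0.00335) = 0.361463
  L_III = (1/(1.1·√(2π)))·exp(−(4.31−5.9)²/(2·1.1²)) = 0.362675·exp(-1.04467) = 0.127592
Prior × likelihood for each component:
  w_I·L_I = 0.24 × 0.360866 = 0.0866078
  w_II·L_II = 0.40 × 0.361463 = 0.144585
  w_III·L_III = 0.36 × 0.127592 = 0.0459331
Sum: 0.0866078 + 0.144585 + 0.0459331 = 0.277126
P(Class II | x) ≈ 0.522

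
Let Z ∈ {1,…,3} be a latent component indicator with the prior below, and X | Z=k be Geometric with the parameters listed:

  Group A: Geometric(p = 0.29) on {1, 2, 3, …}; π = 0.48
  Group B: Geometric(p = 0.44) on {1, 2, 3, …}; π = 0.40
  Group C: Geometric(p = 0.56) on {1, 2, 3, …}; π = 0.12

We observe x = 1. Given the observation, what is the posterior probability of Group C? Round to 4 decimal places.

0.1757

P(component k | x) = P(Z=k)·f_k(x) / marginal(x), where marginal(x) = Σ_j P(Z=j)·f_j(x).
Component likelihoods at x = 1:
  p_A = 0.29
  p_B = 0.44
  p_C = 0.56
Multiply by the mixture weights:
  P(Z=A)·p_A = 0.48 × 0.29 = 0.1392
  P(Z=B)·p_B = 0.40 × 0.44 = 0.176
  P(Z=C)·p_C = 0.12 × 0.56 = 0.0672
Normaliser: 0.1392 + 0.176 + 0.0672 = 0.3824
P(Group C | 1) = 0.0672 / 0.3824 ≈ 0.1757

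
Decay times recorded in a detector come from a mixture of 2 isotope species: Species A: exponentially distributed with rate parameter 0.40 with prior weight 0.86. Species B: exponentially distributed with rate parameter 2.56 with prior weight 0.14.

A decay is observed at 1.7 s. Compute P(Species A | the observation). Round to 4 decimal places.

By Bayes' theorem, P(k | x) = w_k f_k(x) / Σ_j w_j f_j(x).
Exponential densities:
  L_A = 0.40·e^(−0.40·1.7) = 0.40·e^(−0.6800) = 0.202647
  L_B = 2.56·e^(−2.56·1.7) = 2.56·e^(−4.3520) = 0.0329754
Prior × likelihood for each component:
  w_A·L_A = 0.86 × 0.202647 = 0.174276
  w_B·L_B = 0.14 × 0.0329754 = 0.00461656
Denominator: 0.174276 + 0.00461656 = 0.178893
Responsibility of Species A: 0.174276 / 0.178893 ≈ 0.9742

0.9742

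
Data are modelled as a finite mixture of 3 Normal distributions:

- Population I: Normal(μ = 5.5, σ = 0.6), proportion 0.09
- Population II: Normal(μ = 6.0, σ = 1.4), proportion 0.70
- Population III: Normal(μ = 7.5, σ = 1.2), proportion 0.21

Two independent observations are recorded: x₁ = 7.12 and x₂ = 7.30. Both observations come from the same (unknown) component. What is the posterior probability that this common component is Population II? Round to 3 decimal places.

0.552

Apply Bayes' rule: the posterior for each component is proportional to its prior times its likelihood at x.
Since both observations come from the same component, the likelihood for component k is f_k(x₁)·f_k(x₂).
  L_I = [0.0173682] × [0.00738641] = 0.000128289
  L_II = [0.206923] × [0.18516] = 0.0383138
  L_III = [0.316194] × [0.327866] = 0.103669
Multiply by the mixture weights:
  π_I·L_I = 0.09 × 0.000128289 = 1.1546e-05
  π_II·L_II = 0.70 × 0.0383138 = 0.0268197
  π_III·L_III = 0.21 × 0.103669 = 0.0217706
Marginal: 1.1546e-05 + 0.0268197 + 0.0217706 = 0.0486018
P(Population II | x) ≈ 0.552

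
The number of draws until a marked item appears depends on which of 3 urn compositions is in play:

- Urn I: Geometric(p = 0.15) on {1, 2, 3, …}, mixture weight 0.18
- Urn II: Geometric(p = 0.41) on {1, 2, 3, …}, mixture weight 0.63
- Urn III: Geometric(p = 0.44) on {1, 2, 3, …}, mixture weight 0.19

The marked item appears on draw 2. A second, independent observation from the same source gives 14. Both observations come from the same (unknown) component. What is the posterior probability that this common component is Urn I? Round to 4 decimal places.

0.8446

Apply Bayes' rule: the posterior for each component is proportional to its prior times its likelihood at x.
Since both observations come from the same component, the likelihood for component k is f_k(x₁)·f_k(x₂).
  L_I = [0.1275] × [0.0181358] = 0.00231232
  L_II = [0.2419] × [0.000430388] = 0.000104111
  L_III = [0.2464] × [0.000234367] = 5.77481e-05
Prior × likelihood for each component:
  P(Z=I)·L_I = 0.18 × 0.00231232 = 0.000416217
  P(Z=II)·L_II = 0.63 × 0.000104111 = 6.55898e-05
  P(Z=III)·L_III = 0.19 × 5.77481e-05 = 1.09721e-05
Evidence: 0.000416217 + 6.55898e-05 + 1.09721e-05 = 0.000492779
So the posterior for Urn I is 0.000416217 / 0.000492779 ≈ 0.8446.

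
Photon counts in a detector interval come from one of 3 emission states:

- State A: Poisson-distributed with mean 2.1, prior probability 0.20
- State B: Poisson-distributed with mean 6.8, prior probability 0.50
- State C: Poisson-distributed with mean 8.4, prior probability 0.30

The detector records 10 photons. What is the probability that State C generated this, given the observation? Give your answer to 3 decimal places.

0.500

By Bayes' theorem, P(k | x) = π_k f_k(x) / Σ_j π_j f_j(x).
Poisson probabilities:
  f_A = e^(−2.1)·2.1^10/10! = 5.62874e-05
  f_B = e^(−6.8)·6.8^10/10! = 0.0648819
  f_C = e^(−8.4)·8.4^10/10! = 0.108382
Unnormalised posteriors:
  π_A·f_A = 0.20 × 5.62874e-05 = 1.12575e-05
  π_B·f_B = 0.50 × 0.0648819 = 0.032441
  π_C·f_C = 0.30 × 0.108382 = 0.0325145
Sum: 1.12575e-05 + 0.032441 + 0.0325145 = 0.0649667
P(State C | x) ≈ 0.500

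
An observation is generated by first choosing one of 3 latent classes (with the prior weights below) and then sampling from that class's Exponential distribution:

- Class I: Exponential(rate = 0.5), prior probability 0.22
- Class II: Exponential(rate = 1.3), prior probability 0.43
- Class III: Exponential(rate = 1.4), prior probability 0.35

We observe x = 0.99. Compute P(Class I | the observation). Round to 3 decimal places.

Posterior ∝ prior × likelihood, so P(k | x) ∝ P(Z=k) f_k(x); normalise over all components.
Component likelihoods at x = 0.99:
  L_I = 0.304785
  L_II = 0.358927
  L_III = 0.350103
Prior × likelihood for each component:
  P(Z=I)·L_I = 0.22 × 0.304785 = 0.0670528
  P(Z=II)·L_II = 0.43 × 0.358927 = 0.154339
  P(Z=III)·L_III = 0.35 × 0.350103 = 0.122536
Marginal: 0.0670528 + 0.154339 + 0.122536 = 0.343928
P(Class I | the observation) = 0.0670528 / 0.343928 ≈ 0.195

0.195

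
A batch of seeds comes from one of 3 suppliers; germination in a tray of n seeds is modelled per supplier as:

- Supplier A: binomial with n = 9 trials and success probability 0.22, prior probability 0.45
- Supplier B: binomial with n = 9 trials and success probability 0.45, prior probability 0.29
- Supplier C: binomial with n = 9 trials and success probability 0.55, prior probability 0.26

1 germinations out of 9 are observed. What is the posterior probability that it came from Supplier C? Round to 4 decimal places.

P(component k | x) = w_k·f_k(x) / marginal(x), where marginal(x) = Σ_j w_j·f_j(x).
Evaluate each component's likelihood at the observed value:
  f_A = C(9,1)·0.22^1·0.78^8 = 9·0.22·0.137011 = 0.271283
  f_B = C(9,1)·0.45^1·0.55^8 = 9·0.45·0.00837339 = 0.0339122
  f_C = C(9,1)·0.55^1·0.45^8 = 9·0.55·0.00168151 = 0.00832349
Unnormalised posteriors:
  w_A·f_A = 0.45 × 0.271283 = 0.122077
  w_B·f_B = 0.29 × 0.0339122 = 0.00983455
  w_C·f_C = 0.26 × 0.00832349 = 0.00216411
Denominator: 0.122077 + 0.00983455 + 0.00216411 = 0.134076
Responsibility of Supplier C: 0.00216411 / 0.134076 ≈ 0.0161

0.0161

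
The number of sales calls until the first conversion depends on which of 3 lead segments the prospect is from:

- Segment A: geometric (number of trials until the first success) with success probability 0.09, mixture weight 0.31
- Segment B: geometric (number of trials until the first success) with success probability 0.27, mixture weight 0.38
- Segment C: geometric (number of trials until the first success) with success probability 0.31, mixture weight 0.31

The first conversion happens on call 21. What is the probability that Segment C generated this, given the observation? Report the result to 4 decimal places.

P(component k | x) = w_k·f_k(x) / marginal(x), where marginal(x) = Σ_j w_j·f_j(x).
Component likelihoods at x = 21:
  p_A = 0.09·(1−0.09)^20 = 0.09·0.151645 = 0.013648
  p_B = 0.27·(1−0.27)^20 = 0.27·0.00184696 = 0.000498679
  p_C = 0.31·(1−0.31)^20 = 0.31·0.000598387 = 0.0001855
Weight by the priors:
  w_A·p_A = 0.31 × 0.013648 = 0.00423089
  w_B·p_B = 0.38 × 0.000498679 = 0.000189498
  w_C·p_C = 0.31 × 0.0001855 = 5.75049e-05
Denominator: 0.00423089 + 0.000189498 + 5.75049e-05 = 0.0044779
So the posterior for Segment C is 5.75049e-05 / 0.0044779 ≈ 0.0128.

0.0128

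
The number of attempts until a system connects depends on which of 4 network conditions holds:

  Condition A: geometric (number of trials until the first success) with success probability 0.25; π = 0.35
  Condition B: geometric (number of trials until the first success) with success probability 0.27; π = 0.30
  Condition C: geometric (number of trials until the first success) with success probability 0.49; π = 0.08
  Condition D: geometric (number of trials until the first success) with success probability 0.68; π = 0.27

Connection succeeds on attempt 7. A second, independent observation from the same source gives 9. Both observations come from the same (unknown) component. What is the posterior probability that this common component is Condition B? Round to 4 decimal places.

0.4055

Posterior ∝ prior × likelihood, so P(k | x) ∝ P(Z=k) f_k(x); normalise over all components.
Since both observations come from the same component, the likelihood for component k is f_k(x₁)·f_k(x₂).
  p_A = [0.0444946] × [0.0250282] = 0.00111362
  p_B = [0.0408602] × [0.0217744] = 0.000889708
  p_C = [0.00862218] × [0.00224263] = 1.93364e-05
  p_D = [0.000730144] × [7.47668e-05] = 5.45906e-08
Multiply by the mixture weights:
  P(Z=A)·p_A = 0.35 × 0.00111362 = 0.000389768
  P(Z=B)·p_B = 0.30 × 0.000889708 = 0.000266912
  P(Z=C)·p_C = 0.08 × 1.93364e-05 = 1.54691e-06
  P(Z=D)·p_D = 0.27 × 5.45906e-08 = 1.47395e-08
Normaliser: 0.000389768 + 0.000266912 + 1.54691e-06 + 1.47395e-08 = 0.000658242
So the posterior for Condition B is 0.000266912 / 0.000658242 ≈ 0.4055.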